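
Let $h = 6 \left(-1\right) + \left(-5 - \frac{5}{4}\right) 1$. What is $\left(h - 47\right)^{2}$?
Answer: $\frac{56169}{16} \approx 3510.6$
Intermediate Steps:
$h = - \frac{49}{4}$ ($h = -6 + \left(-5 - \frac{5}{4}\right) 1 = -6 - \frac{25}{4} = - \frac{49}{4} \approx -12.25$)
$\left(h - 47\right)^{2} = \left(- \frac{49}{4} - 47\right)^{2} = \left(- \frac{237}{4}\right)^{2} = \frac{56169}{16}$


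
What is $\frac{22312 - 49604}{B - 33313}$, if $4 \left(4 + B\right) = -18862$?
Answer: $\frac{54584}{76065} \approx 0.7176$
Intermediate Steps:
$B = - \frac{9439}{2}$ ($B = -4 + \frac{1}{4} \left(-18862\right) = -4 - \frac{9431}{2} = - \frac{9439}{2} \approx -4719.5$)
$\frac{22312 - 49604}{B - 33313} = \frac{22312 - 49604}{- \frac{9439}{2} - 33313} = - \frac{27292}{- \frac{76065}{2}} = \left(-27292\right) \left(- \frac{2}{76065}\right) = \frac{54584}{76065}$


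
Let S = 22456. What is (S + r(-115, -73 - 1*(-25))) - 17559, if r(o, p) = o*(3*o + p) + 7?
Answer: 50099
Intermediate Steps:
r(o, p) = 7 + o*(p + 3*o) (r(o, p) = o*(p + 3*o) + 7 = 7 + o*(p + 3*o))
(S + r(-115, -73 - 1*(-25))) - 17559 = (22456 + (7 + 3*(-115)**2 - 115*(-73 - 1*(-25)))) - 17559 = (22456 + (7 + 3*13225 - 115*(-73 + 25))) - 17559 = (22456 + (7 + 39675 - 115*(-48))) - 17559 = (22456 + (7 + 39675 + 5520)) - 17559 = (22456 + 45202) - 17559 = 67658 - 17559 = 50099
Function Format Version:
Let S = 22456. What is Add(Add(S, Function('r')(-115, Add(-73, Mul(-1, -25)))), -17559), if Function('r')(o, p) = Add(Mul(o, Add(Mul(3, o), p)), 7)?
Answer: 50099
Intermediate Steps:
Function('r')(o, p) = Add(7, Mul(o, Add(p, Mul(3, o)))) (Function('r')(o, p) = Add(Mul(o, Add(p, Mul(3, o))), 7) = Add(7, Mul(o, Add(p, Mul(3, o)))))
Add(Add(S, Function('r')(-115, Add(-73, Mul(-1, -25)))), -17559) = Add(Add(22456, Add(7, Mul(3, Pow(-115, 2)), Mul(-115, Add(-73, Mul(-1, -25))))), -17559) = Add(Add(22456, Add(7, Mul(3, 13225), Mul(-115, Add(-73, 25)))), -17559) = Add(Add(22456, Add(7, 39675, Mul(-115, -48))), -17559) = Add(Add(22456, Add(7, 39675, 5520)), -17559) = Add(Add(22456, 45202), -17559) = Add(67658, -17559) = 50099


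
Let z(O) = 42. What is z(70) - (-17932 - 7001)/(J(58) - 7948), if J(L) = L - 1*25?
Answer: 307497/7915 ≈ 38.850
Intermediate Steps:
J(L) = -25 + L (J(L) = L - 25 = -25 + L)
z(70) - (-17932 - 7001)/(J(58) - 7948) = 42 - (-17932 - 7001)/((-25 + 58) - 7948) = 42 - (-24933)/(33 - 7948) = 42 - (-24933)/(-7915) = 42 - (-24933)*(-1)/7915 = 42 - 1*24933/7915 = 42 - 24933/7915 = 307497/7915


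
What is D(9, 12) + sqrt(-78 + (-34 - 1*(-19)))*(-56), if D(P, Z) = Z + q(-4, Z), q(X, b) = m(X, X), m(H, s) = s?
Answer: 8 - 56*I*sqrt(93) ≈ 8.0 - 540.04*I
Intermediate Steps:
q(X, b) = X
D(P, Z) = -4 + Z (D(P, Z) = Z - 4 = -4 + Z)
D(9, 12) + sqrt(-78 + (-34 - 1*(-19)))*(-56) = (-4 + 12) + sqrt(-78 + (-34 - 1*(-19)))*(-56) = 8 + sqrt(-78 + (-34 + 19))*(-56) = 8 + sqrt(-78 - 15)*(-56) = 8 + sqrt(-93)*(-56) = 8 + (I*sqrt(93))*(-56) = 8 - 56*I*sqrt(93)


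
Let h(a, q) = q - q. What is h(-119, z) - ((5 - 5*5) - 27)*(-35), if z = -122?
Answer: -1645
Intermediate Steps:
h(a, q) = 0
h(-119, z) - ((5 - 5*5) - 27)*(-35) = 0 - ((5 - 5*5) - 27)*(-35) = 0 - ((5 - 25) - 27)*(-35) = 0 - (-20 - 27)*(-35) = 0 - (-47)*(-35) = 0 - 1*1645 = 0 - 1645 = -1645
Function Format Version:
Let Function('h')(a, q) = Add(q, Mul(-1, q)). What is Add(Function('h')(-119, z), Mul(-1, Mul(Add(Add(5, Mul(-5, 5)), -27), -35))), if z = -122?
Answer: -1645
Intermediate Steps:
Function('h')(a, q) = 0
Add(Function('h')(-119, z), Mul(-1, Mul(Add(Add(5, Mul(-5, 5)), -27), -35))) = Add(0, Mul(-1, Mul(Add(Add(5, Mul(-5, 5)), -27), -35))) = Add(0, Mul(-1, Mul(Add(Add(5, -25), -27), -35))) = Add(0, Mul(-1, Mul(Add(-20, -27), -35))) = Add(0, Mul(-1, Mul(-47, -35))) = Add(0, Mul(-1, 1645)) = Add(0, -1645) = -1645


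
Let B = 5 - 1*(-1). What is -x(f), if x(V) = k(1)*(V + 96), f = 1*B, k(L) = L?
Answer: -102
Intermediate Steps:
B = 6 (B = 5 + 1 = 6)
f = 6 (f = 1*6 = 6)
x(V) = 96 + V (x(V) = 1*(V + 96) = 1*(96 + V) = 96 + V)
-x(f) = -(96 + 6) = -1*102 = -102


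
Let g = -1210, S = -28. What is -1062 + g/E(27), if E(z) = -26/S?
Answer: -30746/13 ≈ -2365.1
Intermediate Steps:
E(z) = 13/14 (E(z) = -26/(-28) = -26*(-1/28) = 13/14)
-1062 + g/E(27) = -1062 - 1210/(13/14) = -1062 + (14/13)*(-1210) = -1062 - 16940/13 = -30746/13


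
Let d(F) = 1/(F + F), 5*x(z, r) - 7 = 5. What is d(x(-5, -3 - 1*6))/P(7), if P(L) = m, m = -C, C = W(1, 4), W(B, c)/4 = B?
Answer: -5/96 ≈ -0.052083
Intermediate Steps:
W(B, c) = 4*B
x(z, r) = 12/5 (x(z, r) = 7/5 + (1/5)*5 = 7/5 + 1 = 12/5)
C = 4 (C = 4*1 = 4)
d(F) = 1/(2*F)
m = -4 (m = -1*4 = -4)
P(L) = -4
d(x(-5, -3 - 1*6))/P(7) = (1/(2*(12/5)))/(-4) = ((1/2)*(5/12))*(-1/4) = (5/24)*(-1/4) = -5/96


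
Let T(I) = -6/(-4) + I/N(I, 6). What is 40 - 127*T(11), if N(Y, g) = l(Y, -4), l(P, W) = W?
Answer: 795/4 ≈ 198.75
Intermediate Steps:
N(Y, g) = -4
T(I) = 3/2 - I/4 (T(I) = -6/(-4) + I/(-4) = -6*(-1/4) + I*(-1/4) = 3/2 - I/4)
40 - 127*T(11) = 40 - 127*(3/2 - 1/4*11) = 40 - 127*(3/2 - 11/4) = 40 - 127*(-5/4) = 40 + 635/4 = 795/4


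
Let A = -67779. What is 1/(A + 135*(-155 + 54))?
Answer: -1/81414 ≈ -1.2283e-5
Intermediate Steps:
1/(A + 135*(-155 + 54)) = 1/(-67779 + 135*(-155 + 54)) = 1/(-67779 + 135*(-101)) = 1/(-67779 - 13635) = 1/(-81414) = -1/81414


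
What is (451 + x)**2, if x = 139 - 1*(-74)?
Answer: 440896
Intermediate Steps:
x = 213 (x = 139 + 74 = 213)
(451 + x)**2 = (451 + 213)**2 = 664**2 = 440896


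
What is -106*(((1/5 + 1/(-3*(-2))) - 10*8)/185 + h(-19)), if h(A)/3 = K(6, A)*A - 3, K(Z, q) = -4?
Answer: -64292233/2775 ≈ -23168.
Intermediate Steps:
h(A) = -9 - 12*A (h(A) = 3*(-4*A - 3) = 3*(-3 - 4*A) = -9 - 12*A)
-106*(((1/5 + 1/(-3*(-2))) - 10*8)/185 + h(-19)) = -106*(((1/5 + 1/(-3*(-2))) - 10*8)/185 + (-9 - 12*(-19))) = -106*(((1*(1/5) - 1/3*(-1/2)) - 80)*(1/185) + (-9 + 228)) = -106*(((1/5 + 1/6) - 80)*(1/185) + 219) = -106*((11/30 - 80)*(1/185) + 219) = -106*(-2389/30*1/185 + 219) = -106*(-2389/5550 + 219) = -106*1213061/5550 = -64292233/2775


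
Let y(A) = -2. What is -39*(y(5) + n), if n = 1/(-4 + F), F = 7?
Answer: 65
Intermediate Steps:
n = 1/3 (n = 1/(-4 + 7) = 1/3 ≈ 0.33333)
-39*(y(5) + n) = -39*(-2 + 1/3) = -39*(-5/3) = 65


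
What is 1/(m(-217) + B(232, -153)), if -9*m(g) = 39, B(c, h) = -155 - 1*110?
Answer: -3/808 ≈ -0.0037129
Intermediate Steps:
B(c, h) = -265 (B(c, h) = -155 - 110 = -265)
m(g) = -13/3 (m(g) = -⅑*39 = -13/3)
1/(m(-217) + B(232, -153)) = 1/(-13/3 - 265) = 1/(-808/3) = -3/808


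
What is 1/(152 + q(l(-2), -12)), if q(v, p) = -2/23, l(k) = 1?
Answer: 23/3494 ≈ 0.0065827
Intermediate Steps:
q(v, p) = -2/23 (q(v, p) = -2*1/23 = -2/23)
1/(152 + q(l(-2), -12)) = 1/(152 - 2/23) = 1/(3494/23) = 23/3494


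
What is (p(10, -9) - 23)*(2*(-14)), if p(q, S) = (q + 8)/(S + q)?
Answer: 140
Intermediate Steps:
p(q, S) = (8 + q)/(S + q)
(p(10, -9) - 23)*(2*(-14)) = ((8 + 10)/(-9 + 10) - 23)*(2*(-14)) = (18/1 - 23)*(-28) = (1*18 - 23)*(-28) = (18 - 23)*(-28) = -5*(-28) = 140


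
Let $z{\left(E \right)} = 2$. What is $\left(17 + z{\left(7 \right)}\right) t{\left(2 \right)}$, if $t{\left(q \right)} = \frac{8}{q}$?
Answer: $76$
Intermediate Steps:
$\left(17 + z{\left(7 \right)}\right) t{\left(2 \right)} = \left(17 + 2\right) \frac{8}{2} = 19 \cdot 8 \cdot \frac{1}{2} = 19 \cdot 4 = 76$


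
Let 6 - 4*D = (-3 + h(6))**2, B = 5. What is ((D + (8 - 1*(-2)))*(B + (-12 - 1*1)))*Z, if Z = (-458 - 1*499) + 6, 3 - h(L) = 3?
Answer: 70374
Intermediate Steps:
h(L) = 0 (h(L) = 3 - 1*3 = 3 - 3 = 0)
D = -3/4 (D = 3/2 - (-3 + 0)**2/4 = 3/2 - 1/4*(-3)**2 = 3/2 - 1/4*9 = 3/2 - 9/4 = -3/4 ≈ -0.75000)
Z = -951 (Z = (-458 - 499) + 6 = -957 + 6 = -951)
((D + (8 - 1*(-2)))*(B + (-12 - 1*1)))*Z = ((-3/4 + (8 - 1*(-2)))*(5 + (-12 - 1*1)))*(-951) = ((-3/4 + (8 + 2))*(5 + (-12 - 1)))*(-951) = ((-3/4 + 10)*(5 - 13))*(-951) = ((37/4)*(-8))*(-951) = -74*(-951) = 70374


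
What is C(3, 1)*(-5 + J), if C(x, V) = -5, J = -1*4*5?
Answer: 125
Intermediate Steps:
J = -20 (J = -4*5 = -20)
C(3, 1)*(-5 + J) = -5*(-5 - 20) = -5*(-25) = 125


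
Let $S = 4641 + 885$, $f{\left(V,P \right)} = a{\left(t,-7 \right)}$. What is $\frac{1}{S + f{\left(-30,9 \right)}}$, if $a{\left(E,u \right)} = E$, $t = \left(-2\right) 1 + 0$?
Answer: $\frac{1}{5524} \approx 0.00018103$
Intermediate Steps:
$t = -2$ ($t = -2 + 0 = -2$)
$f{\left(V,P \right)} = -2$
$S = 5526$
$\frac{1}{S + f{\left(-30,9 \right)}} = \frac{1}{5526 - 2} = \frac{1}{5524}$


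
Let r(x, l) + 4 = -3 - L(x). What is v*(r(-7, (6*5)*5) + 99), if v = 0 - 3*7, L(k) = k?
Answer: -2079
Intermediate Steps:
v = -21 (v = 0 - 21 = -21)
r(x, l) = -7 - x (r(x, l) = -4 + (-3 - x) = -7 - x)
v*(r(-7, (6*5)*5) + 99) = -21*((-7 - 1*(-7)) + 99) = -21*((-7 + 7) + 99) = -21*(0 + 99) = -21*99 = -2079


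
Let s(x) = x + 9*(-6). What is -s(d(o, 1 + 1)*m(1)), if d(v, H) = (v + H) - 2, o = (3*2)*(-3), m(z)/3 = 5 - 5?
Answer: 54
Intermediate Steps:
m(z) = 0 (m(z) = 3*(5 - 5) = 3*0 = 0)
o = -18 (o = 6*(-3) = -18)
d(v, H) = -2 + H + v (d(v, H) = (H + v) - 2 = -2 + H + v)
s(x) = -54 + x (s(x) = x - 54 = -54 + x)
-s(d(o, 1 + 1)*m(1)) = -(-54 + (-2 + (1 + 1) - 18)*0) = -(-54 + (-2 + 2 - 18)*0) = -(-54 - 18*0) = -(-54 + 0) = -1*(-54) = 54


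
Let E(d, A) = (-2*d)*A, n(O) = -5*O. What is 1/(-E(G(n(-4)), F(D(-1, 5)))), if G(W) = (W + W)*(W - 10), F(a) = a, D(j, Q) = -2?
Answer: -1/1600 ≈ -0.00062500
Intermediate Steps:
G(W) = 2*W*(-10 + W) (G(W) = (2*W)*(-10 + W) = 2*W*(-10 + W))
E(d, A) = -2*A*d
1/(-E(G(n(-4)), F(D(-1, 5)))) = 1/(-(-2)*(-2)*2*(-5*(-4))*(-10 - 5*(-4))) = 1/(-(-2)*(-2)*2*20*(-10 + 20)) = 1/(-(-2)*(-2)*2*20*10) = 1/(-(-2)*(-2)*400) = 1/(-1*1600) = 1/(-1600) = -1/1600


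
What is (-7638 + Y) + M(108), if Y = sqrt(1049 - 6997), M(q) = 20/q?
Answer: -206221/27 + 2*I*sqrt(1487) ≈ -7637.8 + 77.123*I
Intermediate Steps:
Y = 2*I*sqrt(1487) (Y = sqrt(-5948) = 2*I*sqrt(1487) ≈ 77.123*I)
(-7638 + Y) + M(108) = (-7638 + 2*I*sqrt(1487)) + 20/108 = (-7638 + 2*I*sqrt(1487)) + 20*(1/108) = (-7638 + 2*I*sqrt(1487)) + 5/27 = -206221/27 + 2*I*sqrt(1487)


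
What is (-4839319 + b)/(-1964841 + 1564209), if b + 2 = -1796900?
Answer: 6636221/400632 ≈ 16.564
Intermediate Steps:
b = -1796902 (b = -2 - 1796900 = -1796902)
(-4839319 + b)/(-1964841 + 1564209) = (-4839319 - 1796902)/(-1964841 + 1564209) = -6636221/(-400632) = -6636221*(-1/400632) = 6636221/400632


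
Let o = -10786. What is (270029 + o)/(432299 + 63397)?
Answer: 259243/495696 ≈ 0.52299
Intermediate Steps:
(270029 + o)/(432299 + 63397) = (270029 - 10786)/(432299 + 63397) = 259243/495696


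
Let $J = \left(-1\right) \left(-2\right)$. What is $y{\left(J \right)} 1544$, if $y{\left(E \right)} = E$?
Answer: $3088$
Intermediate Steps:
$J = 2$
$y{\left(J \right)} 1544 = 2 \cdot 1544 = 3088$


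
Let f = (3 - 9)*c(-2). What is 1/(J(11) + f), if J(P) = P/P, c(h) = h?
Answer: 1/13 ≈ 0.076923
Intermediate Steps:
J(P) = 1
f = 12 (f = (3 - 9)*(-2) = -6*(-2) = 12)
1/(J(11) + f) = 1/(1 + 12) = 1/13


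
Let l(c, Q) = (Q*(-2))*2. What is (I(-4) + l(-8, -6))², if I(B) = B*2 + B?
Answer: 144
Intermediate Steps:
I(B) = 3*B (I(B) = 2*B + B = 3*B)
l(c, Q) = -4*Q (l(c, Q) = -2*Q*2 = -4*Q)
(I(-4) + l(-8, -6))² = (3*(-4) - 4*(-6))² = (-12 + 24)² = 12² = 144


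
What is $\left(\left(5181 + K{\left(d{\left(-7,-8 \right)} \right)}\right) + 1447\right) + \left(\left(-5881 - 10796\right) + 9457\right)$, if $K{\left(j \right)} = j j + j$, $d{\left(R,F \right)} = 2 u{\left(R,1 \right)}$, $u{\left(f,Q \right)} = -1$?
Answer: $-590$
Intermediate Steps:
$d{\left(R,F \right)} = -2$ ($d{\left(R,F \right)} = 2 \left(-1\right) = -2$)
$K{\left(j \right)} = j + j^{2}$ ($K{\left(j \right)} = j^{2} + j = j + j^{2}$)
$\left(\left(5181 + K{\left(d{\left(-7,-8 \right)} \right)}\right) + 1447\right) + \left(\left(-5881 - 10796\right) + 9457\right) = \left(\left(5181 - 2 \left(1 - 2\right)\right) + 1447\right) + \left(\left(-5881 - 10796\right) + 9457\right) = \left(\left(5181 - -2\right) + 1447\right) + \left(-16677 + 9457\right) = \left(\left(5181 + 2\right) + 1447\right) - 7220 = \left(5183 + 1447\right) - 7220 = 6630 - 7220 = -590$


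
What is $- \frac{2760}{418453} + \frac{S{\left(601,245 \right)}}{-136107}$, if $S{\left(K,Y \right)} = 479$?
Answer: $- \frac{576094307}{56954382471} \approx -0.010115$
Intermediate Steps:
$- \frac{2760}{418453} + \frac{S{\left(601,245 \right)}}{-136107} = - \frac{2760}{418453} + \frac{479}{-136107} = \left(-2760\right) \frac{1}{418453} + 479 \left(- \frac{1}{136107}\right) = - \frac{2760}{418453} - \frac{479}{136107} = - \frac{576094307}{56954382471}$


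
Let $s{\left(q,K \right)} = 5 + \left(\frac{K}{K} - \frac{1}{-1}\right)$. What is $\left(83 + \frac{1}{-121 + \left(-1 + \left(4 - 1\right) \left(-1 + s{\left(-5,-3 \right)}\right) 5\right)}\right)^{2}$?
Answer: $\frac{7049025}{1024} \approx 6883.8$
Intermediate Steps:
$s{\left(q,K \right)} = 7$ ($s{\left(q,K \right)} = 5 + \left(1 - -1\right) = 5 + \left(1 + 1\right) = 5 + 2 = 7$)
$\left(83 + \frac{1}{-121 + \left(-1 + \left(4 - 1\right) \left(-1 + s{\left(-5,-3 \right)}\right) 5\right)}\right)^{2} = \left(83 + \frac{1}{-121 - \left(1 - \left(4 - 1\right) \left(-1 + 7\right) 5\right)}\right)^{2} = \left(83 + \frac{1}{-121 - \left(1 - 3 \cdot 6 \cdot 5\right)}\right)^{2} = \left(83 + \frac{1}{-121 + \left(-1 + 18 \cdot 5\right)}\right)^{2} = \left(83 + \frac{1}{-121 + \left(-1 + 90\right)}\right)^{2} = \left(83 + \frac{1}{-121 + 89}\right)^{2} = \left(83 + \frac{1}{-32}\right)^{2} = \left(83 - \frac{1}{32}\right)^{2} = \left(\frac{2655}{32}\right)^{2} = \frac{7049025}{1024}$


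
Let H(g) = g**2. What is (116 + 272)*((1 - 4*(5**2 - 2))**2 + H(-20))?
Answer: 3368228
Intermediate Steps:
(116 + 272)*((1 - 4*(5**2 - 2))**2 + H(-20)) = (116 + 272)*((1 - 4*(5**2 - 2))**2 + (-20)**2) = 388*((1 - 4*(25 - 2))**2 + 400) = 388*((1 - 4*23)**2 + 400) = 388*((1 - 92)**2 + 400) = 388*((-91)**2 + 400) = 388*(8281 + 400) = 388*8681 = 3368228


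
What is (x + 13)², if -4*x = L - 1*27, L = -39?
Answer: 3481/4 ≈ 870.25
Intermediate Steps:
x = 33/2 (x = -(-39 - 1*27)/4 = -(-39 - 27)/4 = -¼*(-66) = 33/2 ≈ 16.500)
(x + 13)² = (33/2 + 13)² = (59/2)² = 3481/4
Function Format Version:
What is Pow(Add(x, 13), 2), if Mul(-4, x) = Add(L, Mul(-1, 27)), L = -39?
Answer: Rational(3481, 4) ≈ 870.25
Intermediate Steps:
x = Rational(33, 2) (x = Mul(Rational(-1, 4), Add(-39, Mul(-1, 27))) = Mul(Rational(-1, 4), Add(-39, -27)) = Mul(Rational(-1, 4), -66) = Rational(33, 2) ≈ 16.500)
Pow(Add(x, 13), 2) = Pow(Add(Rational(33, 2), 13), 2) = Pow(Rational(59, 2), 2) = Rational(3481, 4)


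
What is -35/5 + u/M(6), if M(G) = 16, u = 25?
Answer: -87/16 ≈ -5.4375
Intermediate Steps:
-35/5 + u/M(6) = -35/5 + 25/16 = -35*⅕ + 25*(1/16) = -7 + 25/16 = -87/16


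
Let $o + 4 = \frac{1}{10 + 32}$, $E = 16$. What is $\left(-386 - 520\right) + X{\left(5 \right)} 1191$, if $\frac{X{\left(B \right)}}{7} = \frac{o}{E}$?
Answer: $- \frac{95291}{32} \approx -2977.8$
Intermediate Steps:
$o = - \frac{167}{42}$ ($o = -4 + \frac{1}{10 + 32} = -4 + \frac{1}{42} = - \frac{167}{42} \approx -3.9762$)
$X{\left(B \right)} = - \frac{167}{96}$ ($X{\left(B \right)} = 7 \left(- \frac{167}{42 \cdot 16}\right) = 7 \left(\left(- \frac{167}{42}\right) \frac{1}{16}\right) = 7 \left(- \frac{167}{672}\right) = - \frac{167}{96}$)
$\left(-386 - 520\right) + X{\left(5 \right)} 1191 = \left(-386 - 520\right) - \frac{66299}{32} = -906 - \frac{66299}{32} = - \frac{95291}{32}$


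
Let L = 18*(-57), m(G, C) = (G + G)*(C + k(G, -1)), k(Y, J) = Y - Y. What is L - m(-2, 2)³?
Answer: -514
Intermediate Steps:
k(Y, J) = 0
m(G, C) = 2*C*G (m(G, C) = (G + G)*(C + 0) = (2*G)*C = 2*C*G)
L = -1026
L - m(-2, 2)³ = -1026 - (2*2*(-2))³ = -1026 - 1*(-8)³ = -1026 - 1*(-512) = -1026 + 512 = -514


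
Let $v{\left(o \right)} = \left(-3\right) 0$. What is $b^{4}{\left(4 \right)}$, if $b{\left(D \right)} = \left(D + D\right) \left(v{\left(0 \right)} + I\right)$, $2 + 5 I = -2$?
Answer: $\frac{1048576}{625} \approx 1677.7$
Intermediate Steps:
$I = - \frac{4}{5}$ ($I = - \frac{2}{5} + \frac{1}{5} \left(-2\right) = - \frac{2}{5} - \frac{2}{5} = - \frac{4}{5} \approx -0.8$)
$v{\left(o \right)} = 0$
$b{\left(D \right)} = - \frac{8 D}{5}$ ($b{\left(D \right)} = \left(D + D\right) \left(0 - \frac{4}{5}\right) = 2 D \left(- \frac{4}{5}\right) = - \frac{8 D}{5}$)
$b^{4}{\left(4 \right)} = \left(\left(- \frac{8}{5}\right) 4\right)^{4} = \left(- \frac{32}{5}\right)^{4} = \frac{1048576}{625}$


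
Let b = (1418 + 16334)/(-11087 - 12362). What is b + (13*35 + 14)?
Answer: 10979829/23449 ≈ 468.24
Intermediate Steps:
b = -17752/23449 (b = 17752/(-23449) = 17752*(-1/23449) = -17752/23449 ≈ -0.75705)
b + (13*35 + 14) = -17752/23449 + (13*35 + 14) = -17752/23449 + (455 + 14) = -17752/23449 + 469 = 10979829/23449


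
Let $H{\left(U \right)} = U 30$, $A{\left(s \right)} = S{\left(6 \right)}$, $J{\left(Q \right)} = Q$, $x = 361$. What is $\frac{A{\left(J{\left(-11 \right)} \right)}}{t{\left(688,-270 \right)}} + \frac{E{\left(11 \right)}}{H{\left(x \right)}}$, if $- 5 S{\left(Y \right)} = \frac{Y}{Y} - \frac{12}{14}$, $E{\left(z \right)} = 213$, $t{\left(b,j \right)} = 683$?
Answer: $\frac{338729}{17259410} \approx 0.019626$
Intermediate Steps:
$S{\left(Y \right)} = - \frac{1}{35}$ ($S{\left(Y \right)} = - \frac{\frac{Y}{Y} - \frac{12}{14}}{5} = - \frac{1 - \frac{6}{7}}{5} = \left(- \frac{1}{5}\right) \frac{1}{7} = - \frac{1}{35}$)
$A{\left(s \right)} = - \frac{1}{35}$
$H{\left(U \right)} = 30 U$
$\frac{A{\left(J{\left(-11 \right)} \right)}}{t{\left(688,-270 \right)}} + \frac{E{\left(11 \right)}}{H{\left(x \right)}} = - \frac{1}{35 \cdot 683} + \frac{213}{30 \cdot 361} = \left(- \frac{1}{35}\right) \frac{1}{683} + \frac{213}{10830} = - \frac{1}{23905} + 213 \cdot \frac{1}{10830} = - \frac{1}{23905} + \frac{71}{3610} = \frac{338729}{17259410}$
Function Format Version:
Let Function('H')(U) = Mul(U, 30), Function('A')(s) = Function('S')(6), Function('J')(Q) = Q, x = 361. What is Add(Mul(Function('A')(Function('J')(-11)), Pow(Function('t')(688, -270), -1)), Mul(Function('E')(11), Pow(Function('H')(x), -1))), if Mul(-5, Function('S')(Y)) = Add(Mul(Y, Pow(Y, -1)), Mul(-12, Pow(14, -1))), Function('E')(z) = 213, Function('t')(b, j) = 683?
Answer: Rational(338729, 17259410) ≈ 0.019626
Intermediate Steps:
Function('S')(Y) = Rational(-1, 35) (Function('S')(Y) = Mul(Rational(-1, 5), Add(Mul(Y, Pow(Y, -1)), Mul(-12, Pow(14, -1)))) = Mul(Rational(-1, 5), Add(1, Mul(-12, Rational(1, 14)))) = Mul(Rational(-1, 5), Add(1, Rational(-6, 7))) = Mul(Rational(-1, 5), Rational(1, 7)) = Rational(-1, 35))
Function('A')(s) = Rational(-1, 35)
Function('H')(U) = Mul(30, U)
Add(Mul(Function('A')(Function('J')(-11)), Pow(Function('t')(688, -270), -1)), Mul(Function('E')(11), Pow(Function('H')(x), -1))) = Add(Mul(Rational(-1, 35), Pow(683, -1)), Mul(213, Pow(Mul(30, 361), -1))) = Add(Mul(Rational(-1, 35), Rational(1, 683)), Mul(213, Pow(10830, -1))) = Add(Rational(-1, 23905), Mul(213, Rational(1, 10830))) = Add(Rational(-1, 23905), Rational(71, 3610)) = Rational(338729, 17259410)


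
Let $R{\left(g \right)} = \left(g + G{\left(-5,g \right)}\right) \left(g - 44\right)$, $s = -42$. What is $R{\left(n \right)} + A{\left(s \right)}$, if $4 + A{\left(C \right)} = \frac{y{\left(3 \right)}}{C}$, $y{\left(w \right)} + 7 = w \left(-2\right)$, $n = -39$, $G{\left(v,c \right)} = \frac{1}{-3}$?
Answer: $\frac{136961}{42} \approx 3261.0$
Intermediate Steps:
$G{\left(v,c \right)} = - \frac{1}{3}$
$y{\left(w \right)} = -7 - 2 w$ ($y{\left(w \right)} = -7 + w \left(-2\right) = -7 - 2 w$)
$R{\left(g \right)} = \left(-44 + g\right) \left(- \frac{1}{3} + g\right)$ ($R{\left(g \right)} = \left(g - \frac{1}{3}\right) \left(g - 44\right) = \left(- \frac{1}{3} + g\right) \left(-44 + g\right) = \left(-44 + g\right) \left(- \frac{1}{3} + g\right)$)
$A{\left(C \right)} = -4 - \frac{13}{C}$ ($A{\left(C \right)} = -4 + \frac{-7 - 6}{C} = -4 - \frac{13}{C}$)
$R{\left(n \right)} + A{\left(s \right)} = \left(\frac{44}{3} + \left(-39\right)^{2} - -1729\right) - \left(4 + \frac{13}{-42}\right) = \left(\frac{44}{3} + 1521 + 1729\right) - \frac{155}{42} = \frac{9794}{3} + \left(-4 + \frac{13}{42}\right) = \frac{9794}{3} - \frac{155}{42} = \frac{136961}{42}$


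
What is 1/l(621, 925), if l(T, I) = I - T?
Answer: 1/304 ≈ 0.0032895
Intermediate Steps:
1/l(621, 925) = 1/(925 - 1*621) = 1/(925 - 621) = 1/304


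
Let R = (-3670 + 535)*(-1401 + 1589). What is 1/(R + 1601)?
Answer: -1/587779 ≈ -1.7013e-6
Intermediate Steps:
R = -589380 (R = -3135*188 = -589380)
1/(R + 1601) = 1/(-589380 + 1601) = 1/(-587779) = -1/587779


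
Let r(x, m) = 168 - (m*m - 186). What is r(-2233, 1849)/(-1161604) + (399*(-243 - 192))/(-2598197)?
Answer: 44745874573/14867369596 ≈ 3.0097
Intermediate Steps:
r(x, m) = 354 - m² (r(x, m) = 168 - (m² - 186) = 168 - (-186 + m²) = 168 + (186 - m²) = 354 - m²)
r(-2233, 1849)/(-1161604) + (399*(-243 - 192))/(-2598197) = (354 - 1*1849²)/(-1161604) + (399*(-243 - 192))/(-2598197) = (354 - 1*3418801)*(-1/1161604) + (399*(-435))*(-1/2598197) = (354 - 3418801)*(-1/1161604) - 173565*(-1/2598197) = -3418447*(-1/1161604) + 855/12799 = 3418447/1161604 + 855/12799 = 44745874573/14867369596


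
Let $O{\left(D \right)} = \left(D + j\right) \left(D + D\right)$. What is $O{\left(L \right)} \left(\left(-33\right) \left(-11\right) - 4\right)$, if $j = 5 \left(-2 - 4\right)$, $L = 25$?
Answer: $-89750$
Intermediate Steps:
$j = -30$ ($j = 5 \left(-6\right) = -30$)
$O{\left(D \right)} = 2 D \left(-30 + D\right)$ ($O{\left(D \right)} = \left(D - 30\right) \left(D + D\right) = \left(-30 + D\right) 2 D = 2 D \left(-30 + D\right)$)
$O{\left(L \right)} \left(\left(-33\right) \left(-11\right) - 4\right) = 2 \cdot 25 \left(-30 + 25\right) \left(\left(-33\right) \left(-11\right) - 4\right) = 2 \cdot 25 \left(-5\right) \left(363 - 4\right) = \left(-250\right) 359 = -89750$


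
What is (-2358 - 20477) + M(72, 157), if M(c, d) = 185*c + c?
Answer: -9443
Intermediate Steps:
M(c, d) = 186*c
(-2358 - 20477) + M(72, 157) = (-2358 - 20477) + 186*72 = -22835 + 13392 = -9443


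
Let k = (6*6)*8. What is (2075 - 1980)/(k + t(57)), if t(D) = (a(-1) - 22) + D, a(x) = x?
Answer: 95/322 ≈ 0.29503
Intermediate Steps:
k = 288 (k = 36*8 = 288)
t(D) = -23 + D (t(D) = (-1 - 22) + D = -23 + D)
(2075 - 1980)/(k + t(57)) = (2075 - 1980)/(288 + (-23 + 57)) = 95/(288 + 34) = 95/322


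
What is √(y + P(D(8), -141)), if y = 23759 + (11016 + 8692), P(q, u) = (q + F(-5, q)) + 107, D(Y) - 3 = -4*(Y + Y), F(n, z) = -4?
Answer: √43509 ≈ 208.59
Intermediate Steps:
D(Y) = 3 - 8*Y (D(Y) = 3 - 4*(Y + Y) = 3 - 8*Y)
P(q, u) = 103 + q (P(q, u) = (q - 4) + 107 = (-4 + q) + 107 = 103 + q)
y = 43467 (y = 23759 + 19708 = 43467)
√(y + P(D(8), -141)) = √(43467 + (103 + (3 - 8*8))) = √(43467 + (103 + (3 - 64))) = √(43467 + (103 - 61)) = √(43467 + 42) = √43509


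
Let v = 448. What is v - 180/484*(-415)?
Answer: 72883/121 ≈ 602.34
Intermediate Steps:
v - 180/484*(-415) = 448 - 180/484*(-415) = 448 - 180*1/484*(-415) = 448 - 45/121*(-415) = 448 + 18675/121 = 72883/121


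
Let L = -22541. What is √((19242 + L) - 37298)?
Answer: I*√40597 ≈ 201.49*I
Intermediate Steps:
√((19242 + L) - 37298) = √((19242 - 22541) - 37298) = √(-3299 - 37298) = √(-40597) = I*√40597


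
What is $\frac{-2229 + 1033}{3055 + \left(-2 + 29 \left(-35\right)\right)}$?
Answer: $- \frac{598}{1019} \approx -0.58685$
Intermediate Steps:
$\frac{-2229 + 1033}{3055 + \left(-2 + 29 \left(-35\right)\right)} = - \frac{1196}{3055 - 1017} = - \frac{1196}{2038} = \left(-1196\right) \frac{1}{2038} = - \frac{598}{1019}$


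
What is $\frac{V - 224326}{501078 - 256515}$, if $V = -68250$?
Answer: $- \frac{292576}{244563} \approx -1.1963$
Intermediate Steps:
$\frac{V - 224326}{501078 - 256515} = \frac{-68250 - 224326}{501078 - 256515} = - \frac{292576}{244563}$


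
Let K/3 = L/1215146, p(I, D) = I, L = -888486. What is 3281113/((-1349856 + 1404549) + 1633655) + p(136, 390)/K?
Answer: -135135239231567/2250110341692 ≈ -60.057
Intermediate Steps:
K = -1332729/607573 (K = 3*(-888486/1215146) = 3*(-888486*1/1215146) = 3*(-444243/607573) = -1332729/607573 ≈ -2.1935)
3281113/((-1349856 + 1404549) + 1633655) + p(136, 390)/K = 3281113/((-1349856 + 1404549) + 1633655) + 136/(-1332729/607573) = 3281113/(54693 + 1633655) + 136*(-607573/1332729) = 3281113/1688348 - 82629928/1332729 = -135135239231567/2250110341692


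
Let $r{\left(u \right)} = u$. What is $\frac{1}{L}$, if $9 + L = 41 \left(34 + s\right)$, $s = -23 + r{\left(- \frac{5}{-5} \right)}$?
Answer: $\frac{1}{483} \approx 0.0020704$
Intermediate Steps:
$s = -22$ ($s = -23 - \frac{5}{-5} = -23 - -1 = -23 + 1 = -22$)
$L = 483$ ($L = -9 + 41 \left(34 - 22\right) = -9 + 41 \cdot 12 = -9 + 492 = 483$)
$\frac{1}{L} = \frac{1}{483}$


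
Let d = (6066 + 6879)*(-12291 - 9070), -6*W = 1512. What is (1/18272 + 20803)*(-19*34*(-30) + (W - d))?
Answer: 105115251230618841/18272 ≈ 5.7528e+12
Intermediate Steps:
W = -252 (W = -1/6*1512 = -252)
d = -276518145 (d = 12945*(-21361) = -276518145)
(1/18272 + 20803)*(-19*34*(-30) + (W - d)) = (1/18272 + 20803)*(-19*34*(-30) + (-252 - 1*(-276518145))) = (1/18272 + 20803)*(-646*(-30) + (-252 + 276518145)) = 380112417*(19380 + 276517893)/18272 = (380112417/18272)*276537273 = 105115251230618841/18272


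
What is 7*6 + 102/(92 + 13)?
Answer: 1504/35 ≈ 42.971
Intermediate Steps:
7*6 + 102/(92 + 13) = 42 + 102/105 = 42 + (1/105)*102 = 42 + 34/35 = 1504/35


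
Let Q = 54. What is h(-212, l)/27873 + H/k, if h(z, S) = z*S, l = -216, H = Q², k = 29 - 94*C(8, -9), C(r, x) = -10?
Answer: 244932/52649 ≈ 4.6522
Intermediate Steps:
k = 969 (k = 29 - 94*(-10) = 29 + 940 = 969)
H = 2916 (H = 54² = 2916)
h(z, S) = S*z
h(-212, l)/27873 + H/k = -216*(-212)/27873 + 2916/969 = 45792*(1/27873) + 2916*(1/969) = 5088/3097 + 972/323 = 244932/52649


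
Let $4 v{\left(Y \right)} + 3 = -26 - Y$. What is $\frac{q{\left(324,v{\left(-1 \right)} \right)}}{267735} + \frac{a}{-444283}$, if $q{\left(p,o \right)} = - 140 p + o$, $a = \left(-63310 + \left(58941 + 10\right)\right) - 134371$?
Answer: $\frac{16987089689}{118950109005} \approx 0.14281$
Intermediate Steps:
$a = -138730$ ($a = \left(-63310 + 58951\right) - 134371 = -4359 - 134371 = -138730$)
$v{\left(Y \right)} = - \frac{29}{4} - \frac{Y}{4}$ ($v{\left(Y \right)} = - \frac{3}{4} + \frac{-26 - Y}{4} = - \frac{3}{4} - \left(\frac{13}{2} + \frac{Y}{4}\right) = - \frac{29}{4} - \frac{Y}{4}$)
$q{\left(p,o \right)} = o - 140 p$
$\frac{q{\left(324,v{\left(-1 \right)} \right)}}{267735} + \frac{a}{-444283} = \frac{\left(- \frac{29}{4} - - \frac{1}{4}\right) - 45360}{267735} - \frac{138730}{-444283} = \left(\left(- \frac{29}{4} + \frac{1}{4}\right) - 45360\right) \frac{1}{267735} - - \frac{138730}{444283} = \left(-7 - 45360\right) \frac{1}{267735} + \frac{138730}{444283} = \left(-45367\right) \frac{1}{267735} + \frac{138730}{444283} = - \frac{45367}{267735} + \frac{138730}{444283} = \frac{16987089689}{118950109005}$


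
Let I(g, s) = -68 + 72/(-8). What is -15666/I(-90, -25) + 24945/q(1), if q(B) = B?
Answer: 276633/11 ≈ 25148.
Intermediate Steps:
I(g, s) = -77 (I(g, s) = -68 + 72*(-⅛) = -68 - 9 = -77)
-15666/I(-90, -25) + 24945/q(1) = -15666/(-77) + 24945/1 = -15666*(-1/77) + 24945*1 = 2238/11 + 24945 = 276633/11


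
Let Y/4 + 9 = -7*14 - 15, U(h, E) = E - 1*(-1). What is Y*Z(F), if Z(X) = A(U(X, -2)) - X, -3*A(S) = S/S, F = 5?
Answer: 7808/3 ≈ 2602.7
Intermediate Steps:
U(h, E) = 1 + E (U(h, E) = E + 1 = 1 + E)
A(S) = -1/3 (A(S) = -S/(3*S) = -1/3*1 = -1/3)
Z(X) = -1/3 - X
Y = -488 (Y = -36 + 4*(-7*14 - 15) = -36 + 4*(-98 - 15) = -36 + 4*(-113) = -36 - 452 = -488)
Y*Z(F) = -488*(-1/3 - 1*5) = -488*(-1/3 - 5) = -488*(-16/3) = 7808/3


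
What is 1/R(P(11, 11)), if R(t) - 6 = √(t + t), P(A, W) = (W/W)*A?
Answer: 3/7 - √22/14 ≈ 0.093542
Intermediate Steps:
P(A, W) = A (P(A, W) = 1*A = A)
R(t) = 6 + √2*√t (R(t) = 6 + √(t + t) = 6 + √(2*t) = 6 + √2*√t)
1/R(P(11, 11)) = 1/(6 + √2*√11) = 1/(6 + √22)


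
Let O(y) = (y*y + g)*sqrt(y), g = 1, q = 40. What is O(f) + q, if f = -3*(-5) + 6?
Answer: 40 + 442*sqrt(21) ≈ 2065.5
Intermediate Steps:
f = 21 (f = 15 + 6 = 21)
O(y) = sqrt(y)*(1 + y**2) (O(y) = (y*y + 1)*sqrt(y) = (y**2 + 1)*sqrt(y) = (1 + y**2)*sqrt(y) = sqrt(y)*(1 + y**2))
O(f) + q = sqrt(21)*(1 + 21**2) + 40 = sqrt(21)*(1 + 441) + 40 = sqrt(21)*442 + 40 = 442*sqrt(21) + 40 = 40 + 442*sqrt(21)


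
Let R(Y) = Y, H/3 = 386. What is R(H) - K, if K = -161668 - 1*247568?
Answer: 410394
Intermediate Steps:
H = 1158 (H = 3*386 = 1158)
K = -409236 (K = -161668 - 247568 = -409236)
R(H) - K = 1158 - 1*(-409236) = 1158 + 409236 = 410394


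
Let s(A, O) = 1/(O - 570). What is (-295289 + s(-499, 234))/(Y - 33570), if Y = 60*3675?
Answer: -19843421/12561696 ≈ -1.5797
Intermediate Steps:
s(A, O) = 1/(-570 + O)
Y = 220500
(-295289 + s(-499, 234))/(Y - 33570) = (-295289 + 1/(-570 + 234))/(220500 - 33570) = (-295289 + 1/(-336))/186930 = (-295289 - 1/336)*(1/186930) = -99217105/336*1/186930 = -19843421/12561696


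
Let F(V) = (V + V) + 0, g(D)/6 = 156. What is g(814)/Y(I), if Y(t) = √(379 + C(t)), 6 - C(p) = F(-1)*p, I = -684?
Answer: -936*I*√983/983 ≈ -29.854*I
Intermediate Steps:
g(D) = 936 (g(D) = 6*156 = 936)
F(V) = 2*V (F(V) = 2*V + 0 = 2*V)
C(p) = 6 + 2*p (C(p) = 6 - 2*(-1)*p = 6 - (-2)*p = 6 + 2*p)
Y(t) = √(385 + 2*t) (Y(t) = √(379 + (6 + 2*t)) = √(385 + 2*t))
g(814)/Y(I) = 936/(√(385 + 2*(-684))) = 936/(√(385 - 1368)) = 936/(√(-983)) = 936/((I*√983)) = 936*(-I*√983/983) = -936*I*√983/983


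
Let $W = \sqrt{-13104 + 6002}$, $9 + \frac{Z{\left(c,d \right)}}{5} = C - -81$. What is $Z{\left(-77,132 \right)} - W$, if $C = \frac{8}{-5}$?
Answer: $352 - i \sqrt{7102} \approx 352.0 - 84.273 i$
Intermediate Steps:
$C = - \frac{8}{5}$ ($C = 8 \left(- \frac{1}{5}\right) = - \frac{8}{5} \approx -1.6$)
$Z{\left(c,d \right)} = 352$ ($Z{\left(c,d \right)} = -45 + 5 \left(- \frac{8}{5} - -81\right) = -45 + 5 \left(- \frac{8}{5} + 81\right) = -45 + 5 \cdot \frac{397}{5} = -45 + 397 = 352$)
$W = i \sqrt{7102}$ ($W = \sqrt{-7102} = i \sqrt{7102} \approx 84.273 i$)
$Z{\left(-77,132 \right)} - W = 352 - i \sqrt{7102}$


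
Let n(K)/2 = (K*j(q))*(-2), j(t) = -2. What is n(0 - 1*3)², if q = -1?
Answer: 576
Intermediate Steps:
n(K) = 8*K (n(K) = 2*((K*(-2))*(-2)) = 2*(-2*K*(-2)) = 2*(4*K) = 8*K)
n(0 - 1*3)² = (8*(0 - 1*3))² = (8*(0 - 3))² = (8*(-3))² = (-24)² = 576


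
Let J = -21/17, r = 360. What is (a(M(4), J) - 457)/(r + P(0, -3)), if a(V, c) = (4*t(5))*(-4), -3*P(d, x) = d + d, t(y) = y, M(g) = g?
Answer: -179/120 ≈ -1.4917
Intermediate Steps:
J = -21/17 (J = -21*1/17 = -21/17 ≈ -1.2353)
P(d, x) = -2*d/3 (P(d, x) = -(d + d)/3 = -2*d/3)
a(V, c) = -80 (a(V, c) = (4*5)*(-4) = 20*(-4) = -80)
(a(M(4), J) - 457)/(r + P(0, -3)) = (-80 - 457)/(360 - 2/3*0) = -537/(360 + 0) = -537/360 = -537*1/360 = -179/120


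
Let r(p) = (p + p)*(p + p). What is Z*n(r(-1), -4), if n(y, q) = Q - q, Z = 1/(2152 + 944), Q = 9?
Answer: 13/3096 ≈ 0.0041990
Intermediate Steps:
Z = 1/3096 ≈ 0.00032300
r(p) = 4*p² (r(p) = (2*p)*(2*p) = 4*p²)
n(y, q) = 9 - q
Z*n(r(-1), -4) = (9 - 1*(-4))/3096 = (9 + 4)/3096 = (1/3096)*13 = 13/3096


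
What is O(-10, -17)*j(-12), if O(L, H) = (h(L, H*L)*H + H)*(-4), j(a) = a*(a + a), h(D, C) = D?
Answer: -176256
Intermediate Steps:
j(a) = 2*a² (j(a) = a*(2*a) = 2*a²)
O(L, H) = -4*H - 4*H*L (O(L, H) = (L*H + H)*(-4) = (H*L + H)*(-4) = (H + H*L)*(-4) = -4*H - 4*H*L)
O(-10, -17)*j(-12) = (-4*(-17)*(1 - 10))*(2*(-12)²) = (-4*(-17)*(-9))*(2*144) = -612*288 = -176256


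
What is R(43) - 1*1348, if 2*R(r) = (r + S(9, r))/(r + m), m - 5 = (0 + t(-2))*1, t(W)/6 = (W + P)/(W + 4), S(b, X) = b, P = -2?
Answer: -24251/18 ≈ -1347.3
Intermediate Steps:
t(W) = 6*(-2 + W)/(4 + W) (t(W) = 6*((W - 2)/(W + 4)) = 6*((-2 + W)/(4 + W)) = 6*(-2 + W)/(4 + W))
m = -7 (m = 5 + (0 + 6*(-2 - 2)/(4 - 2))*1 = 5 + (0 + 6*(-4)/2)*1 = 5 + (0 + 6*(1/2)*(-4))*1 = 5 + (0 - 12)*1 = 5 - 12*1 = 5 - 12 = -7)
R(r) = (9 + r)/(2*(-7 + r)) (R(r) = ((r + 9)/(r - 7))/2 = ((9 + r)/(-7 + r))/2 = (9 + r)/(2*(-7 + r)))
R(43) - 1*1348 = (9 + 43)/(2*(-7 + 43)) - 1*1348 = (1/2)*52/36 - 1348 = (1/2)*(1/36)*52 - 1348 = 13/18 - 1348 = -24251/18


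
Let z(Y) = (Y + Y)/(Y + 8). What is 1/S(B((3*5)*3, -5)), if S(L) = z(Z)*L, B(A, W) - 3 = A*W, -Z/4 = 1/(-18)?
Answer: -1/12 ≈ -0.083333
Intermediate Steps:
Z = 2/9 (Z = -4/(-18) = -4*(-1/18) = 2/9 ≈ 0.22222)
B(A, W) = 3 + A*W
z(Y) = 2*Y/(8 + Y) (z(Y) = (2*Y)/(8 + Y) = 2*Y/(8 + Y))
S(L) = 2*L/37 (S(L) = (2*(2/9)/(8 + 2/9))*L = (2*(2/9)/(74/9))*L = (2*(2/9)*(9/74))*L = 2*L/37)
1/S(B((3*5)*3, -5)) = 1/(2*(3 + ((3*5)*3)*(-5))/37) = 1/(2*(3 + (15*3)*(-5))/37) = 1/(2*(3 + 45*(-5))/37) = 1/(2*(3 - 225)/37) = 1/((2/37)*(-222)) = 1/(-12) = -1/12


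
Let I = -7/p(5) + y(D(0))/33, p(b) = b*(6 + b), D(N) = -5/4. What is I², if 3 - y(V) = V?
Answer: 1/435600 ≈ 2.2957e-6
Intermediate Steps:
D(N) = -5/4 (D(N) = -5*¼ = -5/4)
y(V) = 3 - V
I = 1/660 (I = -7*1/(5*(6 + 5)) + (3 - 1*(-5/4))/33 = -7/(5*11) + (3 + 5/4)*(1/33) = -7/55 + (17/4)*(1/33) = -7*1/55 + 17/132 = -7/55 + 17/132 = 1/660 ≈ 0.0015152)
I² = (1/660)² = 1/435600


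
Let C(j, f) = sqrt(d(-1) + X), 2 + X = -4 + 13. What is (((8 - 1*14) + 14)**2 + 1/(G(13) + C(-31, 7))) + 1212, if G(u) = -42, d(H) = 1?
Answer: 1120307/878 - sqrt(2)/878 ≈ 1276.0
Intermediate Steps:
X = 7 (X = -2 + (-4 + 13) = -2 + 9 = 7)
C(j, f) = 2*sqrt(2) (C(j, f) = sqrt(1 + 7) = sqrt(8) = 2*sqrt(2))
(((8 - 1*14) + 14)**2 + 1/(G(13) + C(-31, 7))) + 1212 = (((8 - 1*14) + 14)**2 + 1/(-42 + 2*sqrt(2))) + 1212 = (((8 - 14) + 14)**2 + 1/(-42 + 2*sqrt(2))) + 1212 = ((-6 + 14)**2 + 1/(-42 + 2*sqrt(2))) + 1212 = (8**2 + 1/(-42 + 2*sqrt(2))) + 1212 = (64 + 1/(-42 + 2*sqrt(2))) + 1212 = 1276 + 1/(-42 + 2*sqrt(2))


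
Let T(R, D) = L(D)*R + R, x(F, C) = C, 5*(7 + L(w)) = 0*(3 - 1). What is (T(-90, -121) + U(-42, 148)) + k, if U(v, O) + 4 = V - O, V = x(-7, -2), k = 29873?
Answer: 30259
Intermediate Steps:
L(w) = -7 (L(w) = -7 + (0*(3 - 1))/5 = -7 + (0*2)/5 = -7 + (⅕)*0 = -7 + 0 = -7)
T(R, D) = -6*R (T(R, D) = -7*R + R = -6*R)
V = -2
U(v, O) = -6 - O (U(v, O) = -4 + (-2 - O) = -6 - O)
(T(-90, -121) + U(-42, 148)) + k = (-6*(-90) + (-6 - 1*148)) + 29873 = (540 + (-6 - 148)) + 29873 = (540 - 154) + 29873 = 386 + 29873 = 30259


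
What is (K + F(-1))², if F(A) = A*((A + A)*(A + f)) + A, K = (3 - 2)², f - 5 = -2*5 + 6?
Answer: 0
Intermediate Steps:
f = 1 (f = 5 + (-2*5 + 6) = 5 + (-10 + 6) = 5 - 4 = 1)
K = 1 (K = 1² = 1)
F(A) = A + 2*A²*(1 + A) (F(A) = A*((A + A)*(A + 1)) + A = A*((2*A)*(1 + A)) + A = A*(2*A*(1 + A)) + A = 2*A²*(1 + A) + A = A + 2*A²*(1 + A))
(K + F(-1))² = (1 - (1 + 2*(-1) + 2*(-1)²))² = (1 - (1 - 2 + 2*1))² = (1 - (1 - 2 + 2))² = (1 - 1*1)² = (1 - 1)² = 0² = 0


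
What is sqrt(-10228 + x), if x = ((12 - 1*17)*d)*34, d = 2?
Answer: 2*I*sqrt(2642) ≈ 102.8*I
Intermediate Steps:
x = -340 (x = ((12 - 1*17)*2)*34 = ((12 - 17)*2)*34 = -5*2*34 = -10*34 = -340)
sqrt(-10228 + x) = sqrt(-10228 - 340) = sqrt(-10568) = 2*I*sqrt(2642)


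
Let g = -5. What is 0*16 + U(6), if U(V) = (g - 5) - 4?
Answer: -14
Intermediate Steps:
U(V) = -14 (U(V) = (-5 - 5) - 4 = -10 - 4 = -14)
0*16 + U(6) = 0*16 - 14 = 0 - 14 = -14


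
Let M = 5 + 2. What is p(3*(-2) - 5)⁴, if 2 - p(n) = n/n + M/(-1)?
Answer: 4096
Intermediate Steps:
M = 7
p(n) = 8 (p(n) = 2 - (n/n + 7/(-1)) = 2 - (1 + 7*(-1)) = 2 - (1 - 7) = 2 - 1*(-6) = 2 + 6 = 8)
p(3*(-2) - 5)⁴ = 8⁴ = 4096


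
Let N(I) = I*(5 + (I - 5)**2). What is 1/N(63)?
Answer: 1/212247 ≈ 4.7115e-6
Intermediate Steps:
N(I) = I*(5 + (-5 + I)**2)
1/N(63) = 1/(63*(5 + (-5 + 63)**2)) = 1/(63*(5 + 58**2)) = 1/(63*(5 + 3364)) = 1/(63*3369) = 1/212247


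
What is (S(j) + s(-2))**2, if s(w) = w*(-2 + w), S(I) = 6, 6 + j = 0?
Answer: 196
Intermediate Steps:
j = -6 (j = -6 + 0 = -6)
(S(j) + s(-2))**2 = (6 - 2*(-2 - 2))**2 = (6 - 2*(-4))**2 = (6 + 8)**2 = 14**2 = 196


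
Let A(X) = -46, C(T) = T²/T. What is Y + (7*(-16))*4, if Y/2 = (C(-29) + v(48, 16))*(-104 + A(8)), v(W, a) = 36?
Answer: -2548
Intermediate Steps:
C(T) = T
Y = -2100 (Y = 2*((-29 + 36)*(-104 - 46)) = 2*(7*(-150)) = 2*(-1050) = -2100)
Y + (7*(-16))*4 = -2100 + (7*(-16))*4 = -2100 - 112*4 = -2100 - 448 = -2548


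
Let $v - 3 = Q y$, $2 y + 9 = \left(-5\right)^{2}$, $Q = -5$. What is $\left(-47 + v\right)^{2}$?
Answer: $7056$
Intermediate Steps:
$y = 8$ ($y = - \frac{9}{2} + \frac{\left(-5\right)^{2}}{2} = - \frac{9}{2} + \frac{1}{2} \cdot 25 = - \frac{9}{2} + \frac{25}{2} = 8$)
$v = -37$ ($v = 3 - 40 = -37$)
$\left(-47 + v\right)^{2} = \left(-47 - 37\right)^{2} = \left(-84\right)^{2} = 7056$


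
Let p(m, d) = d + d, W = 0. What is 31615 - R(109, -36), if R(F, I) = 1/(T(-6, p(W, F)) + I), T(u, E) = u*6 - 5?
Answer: 2434356/77 ≈ 31615.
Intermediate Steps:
p(m, d) = 2*d
T(u, E) = -5 + 6*u (T(u, E) = 6*u - 5 = -5 + 6*u)
R(F, I) = 1/(-41 + I) (R(F, I) = 1/((-5 + 6*(-6)) + I) = 1/((-5 - 36) + I) = 1/(-41 + I))
31615 - R(109, -36) = 31615 - 1/(-41 - 36) = 31615 - 1/(-77) = 31615 - 1*(-1/77) = 31615 + 1/77 = 2434356/77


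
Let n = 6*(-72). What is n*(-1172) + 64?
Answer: 506368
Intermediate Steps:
n = -432
n*(-1172) + 64 = -432*(-1172) + 64 = 506304 + 64 = 506368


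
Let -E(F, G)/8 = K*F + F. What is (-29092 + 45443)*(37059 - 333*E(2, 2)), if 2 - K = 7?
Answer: 257479197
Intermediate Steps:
K = -5 (K = 2 - 1*7 = 2 - 7 = -5)
E(F, G) = 32*F (E(F, G) = -8*(-5*F + F) = -(-32)*F = 32*F)
(-29092 + 45443)*(37059 - 333*E(2, 2)) = (-29092 + 45443)*(37059 - 10656*2) = 16351*(37059 - 333*64) = 16351*(37059 - 21312) = 16351*15747 = 257479197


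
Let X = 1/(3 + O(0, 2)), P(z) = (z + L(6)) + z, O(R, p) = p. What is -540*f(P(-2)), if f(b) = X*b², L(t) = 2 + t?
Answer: -1728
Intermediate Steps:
P(z) = 8 + 2*z (P(z) = (z + (2 + 6)) + z = (z + 8) + z = (8 + z) + z = 8 + 2*z)
X = ⅕ (X = 1/(3 + 2) = 1/5 = ⅕ ≈ 0.20000)
f(b) = b²/5
-540*f(P(-2)) = -108*(8 + 2*(-2))² = -108*(8 - 4)² = -108*4² = -108*16 = -540*16/5 = -1728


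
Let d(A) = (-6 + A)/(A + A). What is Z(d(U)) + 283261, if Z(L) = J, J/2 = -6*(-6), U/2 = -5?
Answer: 283333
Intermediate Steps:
U = -10 (U = 2*(-5) = -10)
J = 72 (J = 2*(-6*(-6)) = 2*36 = 72)
d(A) = (-6 + A)/(2*A) (d(A) = (-6 + A)/((2*A)) = (-6 + A)*(1/(2*A)) = (-6 + A)/(2*A))
Z(L) = 72
Z(d(U)) + 283261 = 72 + 283261 = 283333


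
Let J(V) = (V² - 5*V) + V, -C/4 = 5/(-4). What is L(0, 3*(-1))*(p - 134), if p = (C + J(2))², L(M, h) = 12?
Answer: -1596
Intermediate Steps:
C = 5 (C = -20/(-4) = -20*(-1)/4 = -4*(-5/4) = 5)
J(V) = V² - 4*V
p = 1 (p = (5 + 2*(-4 + 2))² = (5 + 2*(-2))² = (5 - 4)² = 1² = 1)
L(0, 3*(-1))*(p - 134) = 12*(1 - 134) = 12*(-133) = -1596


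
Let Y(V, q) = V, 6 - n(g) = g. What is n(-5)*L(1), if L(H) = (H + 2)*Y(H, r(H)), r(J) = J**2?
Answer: 33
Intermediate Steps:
n(g) = 6 - g
L(H) = H*(2 + H) (L(H) = (H + 2)*H = (2 + H)*H = H*(2 + H))
n(-5)*L(1) = (6 - 1*(-5))*(1*(2 + 1)) = (6 + 5)*(1*3) = 11*3 = 33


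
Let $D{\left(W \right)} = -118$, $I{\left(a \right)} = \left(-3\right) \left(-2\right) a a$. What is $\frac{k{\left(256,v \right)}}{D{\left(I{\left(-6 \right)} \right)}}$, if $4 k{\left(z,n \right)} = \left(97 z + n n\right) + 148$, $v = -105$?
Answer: $- \frac{36005}{472} \approx -76.282$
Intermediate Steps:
$k{\left(z,n \right)} = 37 + \frac{n^{2}}{4} + \frac{97 z}{4}$ ($k{\left(z,n \right)} = \frac{\left(97 z + n n\right) + 148}{4} = \frac{\left(97 z + n^{2}\right) + 148}{4} = \frac{\left(n^{2} + 97 z\right) + 148}{4} = \frac{148 + n^{2} + 97 z}{4} = 37 + \frac{n^{2}}{4} + \frac{97 z}{4}$)
$I{\left(a \right)} = 6 a^{2}$ ($I{\left(a \right)} = 6 a a = 6 a^{2}$)
$\frac{k{\left(256,v \right)}}{D{\left(I{\left(-6 \right)} \right)}} = \frac{37 + \frac{\left(-105\right)^{2}}{4} + \frac{97}{4} \cdot 256}{-118} = \left(37 + \frac{1}{4} \cdot 11025 + 6208\right) \left(- \frac{1}{118}\right) = \left(37 + \frac{11025}{4} + 6208\right) \left(- \frac{1}{118}\right) = \frac{36005}{4} \left(- \frac{1}{118}\right) = - \frac{36005}{472}$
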